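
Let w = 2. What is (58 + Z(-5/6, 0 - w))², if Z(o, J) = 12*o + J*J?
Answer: 2704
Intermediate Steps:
Z(o, J) = J² + 12*o (Z(o, J) = 12*o + J² = J² + 12*o)
(58 + Z(-5/6, 0 - w))² = (58 + ((0 - 1*2)² + 12*(-5/6)))² = (58 + ((0 - 2)² + 12*(-5*⅙)))² = (58 + ((-2)² + 12*(-⅚)))² = (58 + (4 - 10))² = (58 - 6)² = 52² = 2704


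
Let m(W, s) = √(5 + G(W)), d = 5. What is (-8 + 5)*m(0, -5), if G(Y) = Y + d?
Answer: -3*√10 ≈ -9.4868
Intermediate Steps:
G(Y) = 5 + Y (G(Y) = Y + 5 = 5 + Y)
m(W, s) = √(10 + W) (m(W, s) = √(5 + (5 + W)) = √(10 + W))
(-8 + 5)*m(0, -5) = (-8 + 5)*√(10 + 0) = -3*√10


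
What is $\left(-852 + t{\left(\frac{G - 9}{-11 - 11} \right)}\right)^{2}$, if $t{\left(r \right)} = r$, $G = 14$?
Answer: $\frac{351525001}{484} \approx 7.2629 \cdot 10^{5}$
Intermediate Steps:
$\left(-852 + t{\left(\frac{G - 9}{-11 - 11} \right)}\right)^{2} = \left(-852 + \frac{14 - 9}{-11 - 11}\right)^{2} = \left(-852 + \frac{5}{-22}\right)^{2} = \left(-852 + 5 \left(- \frac{1}{22}\right)\right)^{2} = \left(-852 - \frac{5}{22}\right)^{2} = \left(- \frac{18749}{22}\right)^{2} = \frac{351525001}{484}$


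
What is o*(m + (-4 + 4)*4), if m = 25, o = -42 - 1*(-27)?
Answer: -375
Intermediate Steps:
o = -15 (o = -42 + 27 = -15)
o*(m + (-4 + 4)*4) = -15*(25 + (-4 + 4)*4) = -15*(25 + 0*4) = -15*(25 + 0) = -15*25 = -375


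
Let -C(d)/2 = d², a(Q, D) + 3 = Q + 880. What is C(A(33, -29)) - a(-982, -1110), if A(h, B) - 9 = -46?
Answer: -2633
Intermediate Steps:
A(h, B) = -37 (A(h, B) = 9 - 46 = -37)
a(Q, D) = 877 + Q (a(Q, D) = -3 + (Q + 880) = -3 + (880 + Q) = 877 + Q)
C(d) = -2*d²
C(A(33, -29)) - a(-982, -1110) = -2*(-37)² - (877 - 982) = -2*1369 - 1*(-105) = -2738 + 105 = -2633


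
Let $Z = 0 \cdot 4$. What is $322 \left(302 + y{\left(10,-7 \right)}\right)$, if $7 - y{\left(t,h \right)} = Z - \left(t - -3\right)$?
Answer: $103684$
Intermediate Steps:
$Z = 0$
$y{\left(t,h \right)} = 10 + t$ ($y{\left(t,h \right)} = 7 - \left(0 - \left(t - -3\right)\right) = 7 - \left(0 - \left(t + 3\right)\right) = 7 - \left(0 - \left(3 + t\right)\right) = 7 - \left(-3 - t\right) = 7 + \left(3 + t\right) = 10 + t$)
$322 \left(302 + y{\left(10,-7 \right)}\right) = 322 \left(302 + \left(10 + 10\right)\right) = 322 \left(302 + 20\right) = 322 \cdot 322 = 103684$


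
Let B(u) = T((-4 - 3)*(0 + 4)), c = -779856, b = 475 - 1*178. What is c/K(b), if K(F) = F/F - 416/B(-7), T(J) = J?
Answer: -1819664/37 ≈ -49180.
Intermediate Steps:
b = 297 (b = 475 - 178 = 297)
B(u) = -28 (B(u) = (-4 - 3)*(0 + 4) = -7*4 = -28)
K(F) = 111/7 (K(F) = F/F - 416/(-28) = 1 - 416*(-1/28) = 1 + 104/7 = 111/7)
c/K(b) = -779856/111/7 = -779856*7/111 = -1819664/37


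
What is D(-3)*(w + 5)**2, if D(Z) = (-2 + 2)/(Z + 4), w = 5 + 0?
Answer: 0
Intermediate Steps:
w = 5
D(Z) = 0 (D(Z) = 0/(4 + Z) = 0)
D(-3)*(w + 5)**2 = 0*(5 + 5)**2 = 0*10**2 = 0*100 = 0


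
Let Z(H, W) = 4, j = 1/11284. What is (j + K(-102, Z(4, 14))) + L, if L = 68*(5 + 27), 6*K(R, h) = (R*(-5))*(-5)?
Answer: 19758285/11284 ≈ 1751.0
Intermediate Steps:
j = 1/11284 ≈ 8.8621e-5
K(R, h) = 25*R/6 (K(R, h) = ((R*(-5))*(-5))/6 = (-5*R*(-5))/6 = (25*R)/6 = 25*R/6)
L = 2176 (L = 68*32 = 2176)
(j + K(-102, Z(4, 14))) + L = (1/11284 + (25/6)*(-102)) + 2176 = (1/11284 - 425) + 2176 = -4795699/11284 + 2176 = 19758285/11284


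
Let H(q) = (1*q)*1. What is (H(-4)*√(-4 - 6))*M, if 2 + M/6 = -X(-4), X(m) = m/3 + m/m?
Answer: 40*I*√10 ≈ 126.49*I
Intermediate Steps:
H(q) = q (H(q) = q*1 = q)
X(m) = 1 + m/3 (X(m) = m*(⅓) + 1 = m/3 + 1 = 1 + m/3)
M = -10 (M = -12 + 6*(-(1 + (⅓)*(-4))) = -12 + 6*(-(1 - 4/3)) = -12 + 6*(-1*(-⅓)) = -12 + 6*(⅓) = -12 + 2 = -10)
(H(-4)*√(-4 - 6))*M = -4*√(-4 - 6)*(-10) = -4*I*√10*(-10) = 40*I*√10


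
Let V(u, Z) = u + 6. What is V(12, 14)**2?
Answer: 324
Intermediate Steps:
V(u, Z) = 6 + u
V(12, 14)**2 = (6 + 12)**2 = 18**2 = 324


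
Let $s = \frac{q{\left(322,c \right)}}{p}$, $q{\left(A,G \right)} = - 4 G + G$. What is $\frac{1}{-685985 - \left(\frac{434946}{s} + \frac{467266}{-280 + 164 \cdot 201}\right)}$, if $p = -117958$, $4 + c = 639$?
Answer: $- \frac{10377170}{286596130485957} \approx -3.6208 \cdot 10^{-8}$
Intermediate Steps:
$c = 635$ ($c = -4 + 639 = 635$)
$q{\left(A,G \right)} = - 3 G$
$s = \frac{1905}{117958}$ ($s = \frac{\left(-3\right) 635}{-117958} = \left(-1905\right) \left(- \frac{1}{117958}\right) = \frac{1905}{117958} \approx 0.01615$)
$\frac{1}{-685985 - \left(\frac{434946}{s} + \frac{467266}{-280 + 164 \cdot 201}\right)} = \frac{1}{-685985 - \left(\frac{17101786756}{635} + \frac{467266}{-280 + 164 \cdot 201}\right)} = \frac{1}{-685985 - \left(\frac{17101786756}{635} + \frac{467266}{-280 + 32964}\right)} = \frac{1}{-685985 - \left(\frac{17101786756}{635} + \frac{467266}{32684}\right)} = \frac{1}{-685985 - \frac{279477547523507}{10377170}} = \frac{1}{- \frac{286596130485957}{10377170}} = - \frac{10377170}{286596130485957}$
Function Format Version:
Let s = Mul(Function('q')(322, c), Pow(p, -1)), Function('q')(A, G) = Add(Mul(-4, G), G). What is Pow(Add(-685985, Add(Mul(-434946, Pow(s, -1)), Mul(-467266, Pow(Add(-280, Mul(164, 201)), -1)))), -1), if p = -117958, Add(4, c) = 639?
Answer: Rational(-10377170, 286596130485957) ≈ -3.6208e-8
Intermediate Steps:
c = 635 (c = Add(-4, 639) = 635)
Function('q')(A, G) = Mul(-3, G)
s = Rational(1905, 117958) (s = Mul(Mul(-3, 635), Pow(-117958, -1)) = Mul(-1905, Rational(-1, 117958)) = Rational(1905, 117958) ≈ 0.016150)
Pow(Add(-685985, Add(Mul(-434946, Pow(s, -1)), Mul(-467266, Pow(Add(-280, Mul(164, 201)), -1)))), -1) = Pow(Add(-685985, Add(Mul(-434946, Pow(Rational(1905, 117958), -1)), Mul(-467266, Pow(Add(-280, Mul(164, 201)), -1)))), -1) = Pow(Add(-685985, Add(Mul(-434946, Rational(117958, 1905)), Mul(-467266, Pow(Add(-280, 32964), -1)))), -1) = Pow(Add(-685985, Add(Rational(-17101786756, 635), Mul(-467266, Pow(32684, -1)))), -1) = Pow(Add(-685985, Add(Rational(-17101786756, 635), Mul(-467266, Rational(1, 32684)))), -1) = Pow(Add(-685985, Add(Rational(-17101786756, 635), Rational(-233633, 16342))), -1) = Pow(Add(-685985, Rational(-279477547523507, 10377170)), -1) = Pow(Rational(-286596130485957, 10377170), -1) = Rational(-10377170, 286596130485957)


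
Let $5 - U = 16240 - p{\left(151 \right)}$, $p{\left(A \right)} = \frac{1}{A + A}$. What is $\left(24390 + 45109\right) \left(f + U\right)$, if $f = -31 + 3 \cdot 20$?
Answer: $- \frac{340142770289}{302} \approx -1.1263 \cdot 10^{9}$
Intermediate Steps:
$f = 29$ ($f = -31 + 60 = 29$)
$p{\left(A \right)} = \frac{1}{2 A}$
$U = - \frac{4902969}{302}$ ($U = 5 - \left(16240 - \frac{1}{2 \cdot 151}\right) = 5 - \left(16240 - \frac{1}{2} \cdot \frac{1}{151}\right) = 5 - \left(16240 - \frac{1}{302}\right) = 5 - \frac{4904479}{302} = - \frac{4902969}{302} \approx -16235.0$)
$\left(24390 + 45109\right) \left(f + U\right) = \left(24390 + 45109\right) \left(29 - \frac{4902969}{302}\right) = 69499 \left(- \frac{4894211}{302}\right) = - \frac{340142770289}{302}$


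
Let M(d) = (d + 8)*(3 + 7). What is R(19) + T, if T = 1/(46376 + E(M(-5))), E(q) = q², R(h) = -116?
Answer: -5484015/47276 ≈ -116.00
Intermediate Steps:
M(d) = 80 + 10*d (M(d) = (8 + d)*10 = 80 + 10*d)
T = 1/47276 (T = 1/(46376 + (80 + 10*(-5))²) = 1/(46376 + (80 - 50)²) = 1/(46376 + 30²) = 1/(46376 + 900) = 1/47276 ≈ 2.1152e-5)
R(19) + T = -116 + 1/47276 = -5484015/47276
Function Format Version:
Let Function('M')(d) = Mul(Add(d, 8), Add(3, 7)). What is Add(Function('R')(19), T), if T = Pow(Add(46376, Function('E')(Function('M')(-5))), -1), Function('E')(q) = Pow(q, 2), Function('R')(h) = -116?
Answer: Rational(-5484015, 47276) ≈ -116.00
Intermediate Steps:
Function('M')(d) = Add(80, Mul(10, d)) (Function('M')(d) = Mul(Add(8, d), 10) = Add(80, Mul(10, d)))
T = Rational(1, 47276) (T = Pow(Add(46376, Pow(Add(80, Mul(10, -5)), 2)), -1) = Pow(Add(46376, Pow(Add(80, -50), 2)), -1) = Pow(Add(46376, Pow(30, 2)), -1) = Pow(Add(46376, 900), -1) = Pow(47276, -1) = Rational(1, 47276) ≈ 2.1152e-5)
Add(Function('R')(19), T) = Add(-116, Rational(1, 47276)) = Rational(-5484015, 47276)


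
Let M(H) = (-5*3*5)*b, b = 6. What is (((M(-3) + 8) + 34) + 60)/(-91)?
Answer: 348/91 ≈ 3.8242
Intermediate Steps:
M(H) = -450 (M(H) = (-5*3*5)*6 = -15*5*6 = -75*6 = -450)
(((M(-3) + 8) + 34) + 60)/(-91) = (((-450 + 8) + 34) + 60)/(-91) = ((-442 + 34) + 60)*(-1/91) = (-408 + 60)*(-1/91) = -348*(-1/91) = 348/91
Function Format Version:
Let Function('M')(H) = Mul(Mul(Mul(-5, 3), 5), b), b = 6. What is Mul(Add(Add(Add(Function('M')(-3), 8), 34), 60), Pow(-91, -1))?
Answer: Rational(348, 91) ≈ 3.8242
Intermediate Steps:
Function('M')(H) = -450 (Function('M')(H) = Mul(Mul(Mul(-5, 3), 5), 6) = Mul(Mul(-15, 5), 6) = Mul(-75, 6) = -450)
Mul(Add(Add(Add(Function('M')(-3), 8), 34), 60), Pow(-91, -1)) = Mul(Add(Add(Add(-450, 8), 34), 60), Pow(-91, -1)) = Mul(Add(Add(-442, 34), 60), Rational(-1, 91)) = Mul(Add(-408, 60), Rational(-1, 91)) = Mul(-348, Rational(-1, 91)) = Rational(348, 91)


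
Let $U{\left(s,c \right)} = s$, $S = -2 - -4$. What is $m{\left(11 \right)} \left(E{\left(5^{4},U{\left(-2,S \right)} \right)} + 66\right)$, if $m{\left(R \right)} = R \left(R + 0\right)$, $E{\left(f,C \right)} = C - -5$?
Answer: $8349$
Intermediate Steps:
$S = 2$ ($S = -2 + 4 = 2$)
$E{\left(f,C \right)} = 5 + C$ ($E{\left(f,C \right)} = C + 5 = 5 + C$)
$m{\left(R \right)} = R^{2}$ ($m{\left(R \right)} = R R = R^{2}$)
$m{\left(11 \right)} \left(E{\left(5^{4},U{\left(-2,S \right)} \right)} + 66\right) = 11^{2} \left(\left(5 - 2\right) + 66\right) = 121 \left(3 + 66\right) = 121 \cdot 69 = 8349$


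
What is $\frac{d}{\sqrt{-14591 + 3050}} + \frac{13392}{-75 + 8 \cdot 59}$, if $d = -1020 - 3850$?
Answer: $\frac{13392}{397} + \frac{4870 i \sqrt{11541}}{11541} \approx 33.733 + 45.332 i$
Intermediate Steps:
$d = -4870$ ($d = -1020 - 3850 = -4870$)
$\frac{d}{\sqrt{-14591 + 3050}} + \frac{13392}{-75 + 8 \cdot 59} = - \frac{4870}{\sqrt{-14591 + 3050}} + \frac{13392}{-75 + 8 \cdot 59} = - \frac{4870}{\sqrt{-11541}} + \frac{13392}{-75 + 472} = - \frac{4870}{i \sqrt{11541}} + \frac{13392}{397} = - 4870 \left(- \frac{i \sqrt{11541}}{11541}\right) + 13392 \cdot \frac{1}{397} = \frac{4870 i \sqrt{11541}}{11541} + \frac{13392}{397} = \frac{13392}{397} + \frac{4870 i \sqrt{11541}}{11541}$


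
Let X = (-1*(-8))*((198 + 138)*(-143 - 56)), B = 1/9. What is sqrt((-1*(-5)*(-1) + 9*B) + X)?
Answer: 2*I*sqrt(133729) ≈ 731.38*I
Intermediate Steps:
B = 1/9 ≈ 0.11111
X = -534912 (X = 8*(336*(-199)) = 8*(-66864) = -534912)
sqrt((-1*(-5)*(-1) + 9*B) + X) = sqrt((-1*(-5)*(-1) + 9*(1/9)) - 534912) = sqrt((5*(-1) + 1) - 534912) = sqrt((-5 + 1) - 534912) = sqrt(-4 - 534912) = sqrt(-534916) = 2*I*sqrt(133729)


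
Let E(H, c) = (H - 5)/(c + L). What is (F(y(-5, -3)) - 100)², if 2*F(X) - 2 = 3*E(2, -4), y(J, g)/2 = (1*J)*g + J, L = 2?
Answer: 149769/16 ≈ 9360.6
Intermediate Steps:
E(H, c) = (-5 + H)/(2 + c) (E(H, c) = (H - 5)/(c + 2) = (-5 + H)/(2 + c))
y(J, g) = 2*J + 2*J*g (y(J, g) = 2*((1*J)*g + J) = 2*(J*g + J) = 2*(J + J*g) = 2*J + 2*J*g)
F(X) = 13/4 (F(X) = 1 + (3*((-5 + 2)/(2 - 4)))/2 = 1 + (3*(-3/(-2)))/2 = 1 + (3*(-½*(-3)))/2 = 1 + (3*(3/2))/2 = 1 + (½)*(9/2) = 1 + 9/4 = 13/4)
(F(y(-5, -3)) - 100)² = (13/4 - 100)² = (-387/4)² = 149769/16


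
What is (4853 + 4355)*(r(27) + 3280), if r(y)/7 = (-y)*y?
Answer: -16786184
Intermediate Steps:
r(y) = -7*y² (r(y) = 7*((-y)*y) = 7*(-y²) = -7*y²)
(4853 + 4355)*(r(27) + 3280) = (4853 + 4355)*(-7*27² + 3280) = 9208*(-7*729 + 3280) = 9208*(-5103 + 3280) = 9208*(-1823) = -16786184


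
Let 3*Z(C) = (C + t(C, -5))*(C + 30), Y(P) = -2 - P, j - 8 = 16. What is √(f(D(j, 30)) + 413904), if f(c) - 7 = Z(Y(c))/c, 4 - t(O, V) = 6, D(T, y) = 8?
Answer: 3*√45989 ≈ 643.35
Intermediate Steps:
j = 24 (j = 8 + 16 = 24)
t(O, V) = -2 (t(O, V) = 4 - 1*6 = 4 - 6 = -2)
Z(C) = (-2 + C)*(30 + C)/3 (Z(C) = ((C - 2)*(C + 30))/3 = ((-2 + C)*(30 + C))/3 = (-2 + C)*(30 + C)/3)
f(c) = 7 + (-116/3 - 28*c/3 + (-2 - c)²/3)/c (f(c) = 7 + (-20 + (-2 - c)²/3 + 28*(-2 - c)/3)/c = 7 + (-20 + (-2 - c)²/3 + (-56/3 - 28*c/3))/c = 7 + (-116/3 - 28*c/3 + (-2 - c)²/3)/c)
√(f(D(j, 30)) + 413904) = √((-1 - 112/3/8 + (⅓)*8) + 413904) = √((-1 - 112/3*⅛ + 8/3) + 413904) = √((-1 - 14/3 + 8/3) + 413904) = √(-3 + 413904) = √413901 = 3*√45989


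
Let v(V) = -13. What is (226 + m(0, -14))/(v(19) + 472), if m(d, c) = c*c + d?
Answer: 422/459 ≈ 0.91939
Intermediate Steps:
m(d, c) = d + c**2 (m(d, c) = c**2 + d = d + c**2)
(226 + m(0, -14))/(v(19) + 472) = (226 + (0 + (-14)**2))/(-13 + 472) = (226 + (0 + 196))/459 = (226 + 196)*(1/459) = 422*(1/459) = 422/459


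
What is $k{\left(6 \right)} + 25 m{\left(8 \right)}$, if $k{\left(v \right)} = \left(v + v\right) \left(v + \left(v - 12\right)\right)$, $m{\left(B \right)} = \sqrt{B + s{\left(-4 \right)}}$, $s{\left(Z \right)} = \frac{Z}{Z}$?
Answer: $75$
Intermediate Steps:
$s{\left(Z \right)} = 1$
$m{\left(B \right)} = \sqrt{1 + B}$ ($m{\left(B \right)} = \sqrt{B + 1} = \sqrt{1 + B}$)
$k{\left(v \right)} = 2 v \left(-12 + 2 v\right)$ ($k{\left(v \right)} = 2 v \left(v + \left(v - 12\right)\right) = 2 v \left(v + \left(-12 + v\right)\right) = 2 v \left(-12 + 2 v\right)$)
$k{\left(6 \right)} + 25 m{\left(8 \right)} = 4 \cdot 6 \left(-6 + 6\right) + 25 \sqrt{1 + 8} = 4 \cdot 6 \cdot 0 + 25 \sqrt{9} = 0 + 25 \cdot 3 = 0 + 75 = 75$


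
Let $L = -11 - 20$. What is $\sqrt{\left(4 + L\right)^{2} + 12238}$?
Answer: $\sqrt{12967} \approx 113.87$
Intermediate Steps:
$L = -31$
$\sqrt{\left(4 + L\right)^{2} + 12238} = \sqrt{\left(4 - 31\right)^{2} + 12238} = \sqrt{\left(-27\right)^{2} + 12238} = \sqrt{729 + 12238} = \sqrt{12967}$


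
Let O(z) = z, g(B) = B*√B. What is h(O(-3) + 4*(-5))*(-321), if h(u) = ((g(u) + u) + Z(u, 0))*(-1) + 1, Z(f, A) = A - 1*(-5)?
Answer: -6099 - 7383*I*√23 ≈ -6099.0 - 35408.0*I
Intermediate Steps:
g(B) = B^(3/2)
Z(f, A) = 5 + A (Z(f, A) = A + 5 = 5 + A)
h(u) = -4 - u - u^(3/2) (h(u) = ((u^(3/2) + u) + (5 + 0))*(-1) + 1 = ((u + u^(3/2)) + 5)*(-1) + 1 = (5 + u + u^(3/2))*(-1) + 1 = (-5 - u - u^(3/2)) + 1 = -4 - u - u^(3/2))
h(O(-3) + 4*(-5))*(-321) = (-4 - (-3 + 4*(-5)) - (-3 + 4*(-5))^(3/2))*(-321) = (-4 - (-3 - 20) - (-3 - 20)^(3/2))*(-321) = (-4 - 1*(-23) - (-23)^(3/2))*(-321) = (-4 + 23 - (-23)*I*√23)*(-321) = (-4 + 23 + 23*I*√23)*(-321) = (19 + 23*I*√23)*(-321) = -6099 - 7383*I*√23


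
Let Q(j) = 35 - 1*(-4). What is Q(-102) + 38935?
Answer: 38974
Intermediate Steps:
Q(j) = 39 (Q(j) = 35 + 4 = 39)
Q(-102) + 38935 = 39 + 38935 = 38974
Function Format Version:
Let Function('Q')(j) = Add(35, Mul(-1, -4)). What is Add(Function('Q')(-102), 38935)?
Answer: 38974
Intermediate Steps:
Function('Q')(j) = 39 (Function('Q')(j) = Add(35, 4) = 39)
Add(Function('Q')(-102), 38935) = Add(39, 38935) = 38974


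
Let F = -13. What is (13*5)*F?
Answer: -845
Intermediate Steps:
(13*5)*F = (13*5)*(-13) = 65*(-13) = -845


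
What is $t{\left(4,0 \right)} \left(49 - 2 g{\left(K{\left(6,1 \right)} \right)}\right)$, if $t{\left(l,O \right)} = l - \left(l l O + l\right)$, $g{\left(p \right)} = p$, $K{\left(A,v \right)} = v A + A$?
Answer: $0$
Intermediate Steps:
$K{\left(A,v \right)} = A + A v$ ($K{\left(A,v \right)} = A v + A = A + A v$)
$t{\left(l,O \right)} = - O l^{2}$ ($t{\left(l,O \right)} = l - \left(l^{2} O + l\right) = l - \left(O l^{2} + l\right) = l - \left(l + O l^{2}\right) = - O l^{2}$)
$t{\left(4,0 \right)} \left(49 - 2 g{\left(K{\left(6,1 \right)} \right)}\right) = \left(-1\right) 0 \cdot 4^{2} \left(49 - 2 \cdot 6 \left(1 + 1\right)\right) = \left(-1\right) 0 \cdot 16 \left(49 - 2 \cdot 6 \cdot 2\right) = 0 \left(49 - 24\right) = 0 \cdot 25 = 0$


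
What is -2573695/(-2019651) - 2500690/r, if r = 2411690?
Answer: 115643343536/487077212019 ≈ 0.23742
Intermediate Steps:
-2573695/(-2019651) - 2500690/r = -2573695/(-2019651) - 2500690/2411690 = -2573695*(-1/2019651) - 2500690*1/2411690 = 2573695/2019651 - 250069/241169 = 115643343536/487077212019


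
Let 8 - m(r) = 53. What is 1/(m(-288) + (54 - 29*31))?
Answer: -1/890 ≈ -0.0011236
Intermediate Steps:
m(r) = -45 (m(r) = 8 - 1*53 = 8 - 53 = -45)
1/(m(-288) + (54 - 29*31)) = 1/(-45 + (54 - 29*31)) = 1/(-45 + (54 - 899)) = 1/(-45 - 845) = 1/(-890) = -1/890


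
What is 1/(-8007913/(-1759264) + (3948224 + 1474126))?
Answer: 1759264/9539353158313 ≈ 1.8442e-7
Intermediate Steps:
1/(-8007913/(-1759264) + (3948224 + 1474126)) = 1/(-8007913*(-1/1759264) + 5422350) = 1/(8007913/1759264 + 5422350) = 1/(9539353158313/1759264) = 1759264/9539353158313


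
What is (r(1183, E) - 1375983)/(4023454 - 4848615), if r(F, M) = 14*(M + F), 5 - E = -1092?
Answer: 1344063/825161 ≈ 1.6288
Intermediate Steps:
E = 1097 (E = 5 - 1*(-1092) = 5 + 1092 = 1097)
r(F, M) = 14*F + 14*M (r(F, M) = 14*(F + M) = 14*F + 14*M)
(r(1183, E) - 1375983)/(4023454 - 4848615) = ((14*1183 + 14*1097) - 1375983)/(4023454 - 4848615) = ((16562 + 15358) - 1375983)/(-825161) = (31920 - 1375983)*(-1/825161) = -1344063*(-1/825161) = 1344063/825161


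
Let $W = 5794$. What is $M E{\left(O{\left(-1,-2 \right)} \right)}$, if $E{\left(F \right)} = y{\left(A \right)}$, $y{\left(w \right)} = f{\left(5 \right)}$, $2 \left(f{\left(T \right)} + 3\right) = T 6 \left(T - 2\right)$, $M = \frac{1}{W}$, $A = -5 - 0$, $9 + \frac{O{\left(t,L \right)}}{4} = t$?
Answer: $\frac{21}{2897} \approx 0.0072489$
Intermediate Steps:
$O{\left(t,L \right)} = -36 + 4 t$
$A = -5$ ($A = -5 + 0 = -5$)
$M = \frac{1}{5794} \approx 0.00017259$
$f{\left(T \right)} = -3 + 3 T \left(-2 + T\right)$ ($f{\left(T \right)} = -3 + \frac{T 6 \left(T - 2\right)}{2} = -3 + \frac{6 T \left(-2 + T\right)}{2} = -3 + 3 T \left(-2 + T\right)$)
$y{\left(w \right)} = 42$ ($y{\left(w \right)} = -3 - 30 + 3 \cdot 5^{2} = -3 - 30 + 3 \cdot 25 = -3 - 30 + 75 = 42$)
$E{\left(F \right)} = 42$
$M E{\left(O{\left(-1,-2 \right)} \right)} = \frac{1}{5794} \cdot 42 = \frac{21}{2897}$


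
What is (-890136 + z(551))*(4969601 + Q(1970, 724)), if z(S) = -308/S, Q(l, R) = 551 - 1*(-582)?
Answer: -2437972264169096/551 ≈ -4.4246e+12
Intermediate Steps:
Q(l, R) = 1133 (Q(l, R) = 551 + 582 = 1133)
(-890136 + z(551))*(4969601 + Q(1970, 724)) = (-890136 - 308/551)*(4969601 + 1133) = (-890136 - 308*1/551)*4970734 = (-890136 - 308/551)*4970734 = -490465244/551*4970734 = -2437972264169096/551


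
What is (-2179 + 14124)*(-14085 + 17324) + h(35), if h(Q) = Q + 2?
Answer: 38689892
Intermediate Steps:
h(Q) = 2 + Q
(-2179 + 14124)*(-14085 + 17324) + h(35) = (-2179 + 14124)*(-14085 + 17324) + (2 + 35) = 11945*3239 + 37 = 38689855 + 37 = 38689892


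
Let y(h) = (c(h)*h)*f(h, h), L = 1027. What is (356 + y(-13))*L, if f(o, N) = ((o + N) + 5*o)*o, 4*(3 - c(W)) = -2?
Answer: -109828407/2 ≈ -5.4914e+7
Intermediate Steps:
c(W) = 7/2 (c(W) = 3 - ¼*(-2) = 3 + ½ = 7/2)
f(o, N) = o*(N + 6*o) (f(o, N) = ((N + o) + 5*o)*o = (N + 6*o)*o = o*(N + 6*o))
y(h) = 49*h³/2 (y(h) = (7*h/2)*(h*(h + 6*h)) = (7*h/2)*(h*(7*h)) = (7*h/2)*(7*h²) = 49*h³/2)
(356 + y(-13))*L = (356 + (49/2)*(-13)³)*1027 = (356 + (49/2)*(-2197))*1027 = (356 - 107653/2)*1027 = -106941/2*1027 = -109828407/2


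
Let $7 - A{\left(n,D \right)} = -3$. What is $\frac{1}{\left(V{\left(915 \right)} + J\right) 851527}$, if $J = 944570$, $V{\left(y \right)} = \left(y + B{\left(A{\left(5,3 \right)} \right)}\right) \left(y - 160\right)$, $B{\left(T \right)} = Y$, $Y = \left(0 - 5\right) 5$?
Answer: $\frac{1}{1376510426040} \approx 7.2647 \cdot 10^{-13}$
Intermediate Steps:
$A{\left(n,D \right)} = 10$ ($A{\left(n,D \right)} = 7 - -3 = 7 + 3 = 10$)
$Y = -25$ ($Y = \left(0 - 5\right) 5 = \left(-5\right) 5 = -25$)
$B{\left(T \right)} = -25$
$V{\left(y \right)} = \left(-160 + y\right) \left(-25 + y\right)$ ($V{\left(y \right)} = \left(y - 25\right) \left(y - 160\right) = \left(-25 + y\right) \left(-160 + y\right) = \left(-160 + y\right) \left(-25 + y\right)$)
$\frac{1}{\left(V{\left(915 \right)} + J\right) 851527} = \frac{1}{\left(\left(4000 + 915^{2} - 169275\right) + 944570\right) 851527} = \frac{1}{\left(4000 + 837225 - 169275\right) + 944570} \cdot \frac{1}{851527} = \frac{1}{671950 + 944570} \cdot \frac{1}{851527} = \frac{1}{1616520} \cdot \frac{1}{851527} = \frac{1}{1376510426040}$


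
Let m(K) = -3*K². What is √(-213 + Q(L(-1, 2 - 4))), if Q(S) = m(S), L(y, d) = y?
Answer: 6*I*√6 ≈ 14.697*I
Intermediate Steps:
Q(S) = -3*S²
√(-213 + Q(L(-1, 2 - 4))) = √(-213 - 3*(-1)²) = √(-213 - 3*1) = √(-213 - 3) = √(-216) = 6*I*√6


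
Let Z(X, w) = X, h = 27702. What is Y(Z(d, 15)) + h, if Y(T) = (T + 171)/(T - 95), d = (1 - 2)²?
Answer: 1301908/47 ≈ 27700.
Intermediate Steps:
d = 1 (d = (-1)² = 1)
Y(T) = (171 + T)/(-95 + T)
Y(Z(d, 15)) + h = (171 + 1)/(-95 + 1) + 27702 = 172/(-94) + 27702 = -1/94*172 + 27702 = -86/47 + 27702 = 1301908/47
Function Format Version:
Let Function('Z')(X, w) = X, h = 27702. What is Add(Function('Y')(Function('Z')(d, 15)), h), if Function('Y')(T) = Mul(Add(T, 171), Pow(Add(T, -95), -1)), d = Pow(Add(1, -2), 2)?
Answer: Rational(1301908, 47) ≈ 27700.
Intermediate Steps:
d = 1 (d = Pow(-1, 2) = 1)
Function('Y')(T) = Mul(Pow(Add(-95, T), -1), Add(171, T)) (Function('Y')(T) = Mul(Add(171, T), Pow(Add(-95, T), -1)) = Mul(Pow(Add(-95, T), -1), Add(171, T)))
Add(Function('Y')(Function('Z')(d, 15)), h) = Add(Mul(Pow(Add(-95, 1), -1), Add(171, 1)), 27702) = Add(Mul(Pow(-94, -1), 172), 27702) = Add(Mul(Rational(-1, 94), 172), 27702) = Add(Rational(-86, 47), 27702) = Rational(1301908, 47)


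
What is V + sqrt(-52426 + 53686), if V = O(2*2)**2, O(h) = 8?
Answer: 64 + 6*sqrt(35) ≈ 99.496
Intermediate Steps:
V = 64 (V = 8**2 = 64)
V + sqrt(-52426 + 53686) = 64 + sqrt(-52426 + 53686) = 64 + sqrt(1260) = 64 + 6*sqrt(35)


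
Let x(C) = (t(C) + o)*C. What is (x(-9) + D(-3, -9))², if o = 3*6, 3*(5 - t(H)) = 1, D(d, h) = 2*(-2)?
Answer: 43264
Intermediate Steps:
D(d, h) = -4
t(H) = 14/3 (t(H) = 5 - ⅓*1 = 5 - ⅓ = 14/3)
o = 18
x(C) = 68*C/3 (x(C) = (14/3 + 18)*C = 68*C/3)
(x(-9) + D(-3, -9))² = ((68/3)*(-9) - 4)² = (-204 - 4)² = (-208)² = 43264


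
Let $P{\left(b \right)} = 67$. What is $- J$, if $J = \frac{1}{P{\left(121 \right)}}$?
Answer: $- \frac{1}{67} \approx -0.014925$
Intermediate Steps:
$J = \frac{1}{67} \approx 0.014925$
$- J = \left(-1\right) \frac{1}{67} = - \frac{1}{67}$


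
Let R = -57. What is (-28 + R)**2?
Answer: 7225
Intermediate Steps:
(-28 + R)**2 = (-28 - 57)**2 = (-85)**2 = 7225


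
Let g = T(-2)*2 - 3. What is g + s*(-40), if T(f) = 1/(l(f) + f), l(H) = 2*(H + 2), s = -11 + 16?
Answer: -204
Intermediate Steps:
s = 5
l(H) = 4 + 2*H (l(H) = 2*(2 + H) = 4 + 2*H)
T(f) = 1/(4 + 3*f) (T(f) = 1/((4 + 2*f) + f) = 1/(4 + 3*f))
g = -4 (g = 2/(4 + 3*(-2)) - 3 = 2/(4 - 6) - 3 = 2/(-2) - 3 = -½*2 - 3 = -1 - 3 = -4)
g + s*(-40) = -4 + 5*(-40) = -4 - 200 = -204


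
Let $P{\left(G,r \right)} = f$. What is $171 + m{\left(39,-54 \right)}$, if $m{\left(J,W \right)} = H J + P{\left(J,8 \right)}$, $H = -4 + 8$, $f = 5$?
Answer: $332$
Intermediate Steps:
$P{\left(G,r \right)} = 5$
$H = 4$
$m{\left(J,W \right)} = 5 + 4 J$ ($m{\left(J,W \right)} = 4 J + 5 = 5 + 4 J$)
$171 + m{\left(39,-54 \right)} = 171 + \left(5 + 4 \cdot 39\right) = 171 + \left(5 + 156\right) = 171 + 161 = 332$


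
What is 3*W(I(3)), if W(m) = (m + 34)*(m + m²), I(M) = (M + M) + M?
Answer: 11610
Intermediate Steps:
I(M) = 3*M (I(M) = 2*M + M = 3*M)
W(m) = (34 + m)*(m + m²)
3*W(I(3)) = 3*((3*3)*(34 + (3*3)² + 35*(3*3))) = 3*(9*(34 + 9² + 35*9)) = 3*(9*(34 + 81 + 315)) = 3*(9*430) = 3*3870 = 11610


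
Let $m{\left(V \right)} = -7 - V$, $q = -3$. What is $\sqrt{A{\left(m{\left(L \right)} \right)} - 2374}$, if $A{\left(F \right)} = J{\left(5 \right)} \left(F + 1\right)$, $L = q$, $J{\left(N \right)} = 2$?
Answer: $2 i \sqrt{595} \approx 48.785 i$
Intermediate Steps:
$L = -3$
$A{\left(F \right)} = 2 + 2 F$ ($A{\left(F \right)} = 2 \left(F + 1\right) = 2 \left(1 + F\right) = 2 + 2 F$)
$\sqrt{A{\left(m{\left(L \right)} \right)} - 2374} = \sqrt{\left(2 + 2 \left(-7 - -3\right)\right) - 2374} = \sqrt{\left(2 + 2 \left(-7 + 3\right)\right) - 2374} = \sqrt{\left(2 + 2 \left(-4\right)\right) - 2374} = \sqrt{\left(2 - 8\right) - 2374} = \sqrt{-6 - 2374} = \sqrt{-2380} = 2 i \sqrt{595}$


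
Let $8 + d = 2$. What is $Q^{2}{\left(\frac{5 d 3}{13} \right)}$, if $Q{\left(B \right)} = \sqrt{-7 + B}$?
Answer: $- \frac{181}{13} \approx -13.923$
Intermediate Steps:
$d = -6$ ($d = -8 + 2 = -6$)
$Q^{2}{\left(\frac{5 d 3}{13} \right)} = \left(\sqrt{-7 + \frac{5 \left(-6\right) 3}{13}}\right)^{2} = \left(\sqrt{-7 + \left(-30\right) 3 \cdot \frac{1}{13}}\right)^{2} = \left(\sqrt{-7 - \frac{90}{13}}\right)^{2} = \left(\sqrt{- \frac{181}{13}}\right)^{2} = \left(\frac{i \sqrt{2353}}{13}\right)^{2} = - \frac{181}{13}$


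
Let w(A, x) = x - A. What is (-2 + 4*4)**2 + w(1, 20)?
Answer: 215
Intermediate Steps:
(-2 + 4*4)**2 + w(1, 20) = (-2 + 4*4)**2 + (20 - 1*1) = (-2 + 16)**2 + (20 - 1) = 14**2 + 19 = 196 + 19 = 215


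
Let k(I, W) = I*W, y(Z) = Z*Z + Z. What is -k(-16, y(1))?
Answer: 32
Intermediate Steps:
y(Z) = Z + Z² (y(Z) = Z² + Z = Z + Z²)
-k(-16, y(1)) = -(-16)*1*(1 + 1) = -(-16)*1*2 = -(-16)*2 = -1*(-32) = 32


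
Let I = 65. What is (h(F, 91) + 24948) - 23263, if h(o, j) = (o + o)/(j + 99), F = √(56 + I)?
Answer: 160086/95 ≈ 1685.1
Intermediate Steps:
F = 11 (F = √(56 + 65) = √121 = 11)
h(o, j) = 2*o/(99 + j) (h(o, j) = (2*o)/(99 + j) = 2*o/(99 + j))
(h(F, 91) + 24948) - 23263 = (2*11/(99 + 91) + 24948) - 23263 = (2*11/190 + 24948) - 23263 = (2*11*(1/190) + 24948) - 23263 = (11/95 + 24948) - 23263 = 2370071/95 - 23263 = 160086/95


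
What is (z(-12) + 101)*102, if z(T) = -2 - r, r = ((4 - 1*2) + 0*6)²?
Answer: 9690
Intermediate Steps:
r = 4 (r = ((4 - 2) + 0)² = (2 + 0)² = 2² = 4)
z(T) = -6 (z(T) = -2 - 1*4 = -2 - 4 = -6)
(z(-12) + 101)*102 = (-6 + 101)*102 = 95*102 = 9690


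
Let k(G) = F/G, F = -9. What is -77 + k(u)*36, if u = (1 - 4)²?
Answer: -113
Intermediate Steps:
u = 9 (u = (-3)² = 9)
k(G) = -9/G
-77 + k(u)*36 = -77 - 9/9*36 = -77 - 9*⅑*36 = -77 - 1*36 = -77 - 36 = -113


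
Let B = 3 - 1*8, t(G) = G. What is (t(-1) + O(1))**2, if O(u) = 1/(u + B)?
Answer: 25/16 ≈ 1.5625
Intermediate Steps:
B = -5 (B = 3 - 8 = -5)
O(u) = 1/(-5 + u) (O(u) = 1/(u - 5) = 1/(-5 + u))
(t(-1) + O(1))**2 = (-1 + 1/(-5 + 1))**2 = (-1 + 1/(-4))**2 = (-1 - 1/4)**2 = (-5/4)**2 = 25/16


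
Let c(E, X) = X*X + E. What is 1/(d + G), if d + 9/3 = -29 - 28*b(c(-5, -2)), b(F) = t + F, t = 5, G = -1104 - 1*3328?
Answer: -1/4576 ≈ -0.00021853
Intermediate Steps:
G = -4432 (G = -1104 - 3328 = -4432)
c(E, X) = E + X² (c(E, X) = X² + E = E + X²)
b(F) = 5 + F
d = -144 (d = -3 + (-29 - 28*(5 + (-5 + (-2)²))) = -3 + (-29 - 28*(5 + (-5 + 4))) = -3 + (-29 - 28*(5 - 1)) = -3 + (-29 - 28*4) = -3 + (-29 - 112) = -3 - 141 = -144)
1/(d + G) = 1/(-144 - 4432) = 1/(-4576) = -1/4576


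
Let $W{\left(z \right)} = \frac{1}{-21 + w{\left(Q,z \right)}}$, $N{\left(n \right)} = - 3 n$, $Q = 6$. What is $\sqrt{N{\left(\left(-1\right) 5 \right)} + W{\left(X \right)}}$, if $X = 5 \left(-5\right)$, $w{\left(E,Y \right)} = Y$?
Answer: $\frac{\sqrt{31694}}{46} \approx 3.8702$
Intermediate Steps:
$X = -25$
$W{\left(z \right)} = \frac{1}{-21 + z}$
$\sqrt{N{\left(\left(-1\right) 5 \right)} + W{\left(X \right)}} = \sqrt{- 3 \left(\left(-1\right) 5\right) + \frac{1}{-21 - 25}} = \sqrt{\left(-3\right) \left(-5\right) + \frac{1}{-46}} = \sqrt{15 - \frac{1}{46}} = \sqrt{\frac{689}{46}} = \frac{\sqrt{31694}}{46}$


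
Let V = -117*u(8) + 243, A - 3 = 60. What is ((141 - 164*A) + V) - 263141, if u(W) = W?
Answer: -274025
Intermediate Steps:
A = 63 (A = 3 + 60 = 63)
V = -693 (V = -117*8 + 243 = -936 + 243 = -693)
((141 - 164*A) + V) - 263141 = ((141 - 164*63) - 693) - 263141 = ((141 - 10332) - 693) - 263141 = (-10191 - 693) - 263141 = -10884 - 263141 = -274025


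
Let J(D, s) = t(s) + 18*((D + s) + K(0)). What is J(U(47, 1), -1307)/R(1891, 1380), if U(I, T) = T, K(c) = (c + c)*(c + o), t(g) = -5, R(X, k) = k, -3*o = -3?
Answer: -23513/1380 ≈ -17.038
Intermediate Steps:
o = 1 (o = -1/3*(-3) = 1)
K(c) = 2*c*(1 + c) (K(c) = (c + c)*(c + 1) = (2*c)*(1 + c) = 2*c*(1 + c))
J(D, s) = -5 + 18*D + 18*s (J(D, s) = -5 + 18*((D + s) + 2*0*(1 + 0)) = -5 + 18*((D + s) + 2*0*1) = -5 + 18*((D + s) + 0) = -5 + 18*(D + s) = -5 + (18*D + 18*s) = -5 + 18*D + 18*s)
J(U(47, 1), -1307)/R(1891, 1380) = (-5 + 18*1 + 18*(-1307))/1380 = (-5 + 18 - 23526)*(1/1380) = -23513*1/1380 = -23513/1380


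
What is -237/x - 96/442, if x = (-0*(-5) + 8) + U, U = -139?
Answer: 46089/28951 ≈ 1.5920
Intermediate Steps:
x = -131 (x = (-0*(-5) + 8) - 139 = (-4*0 + 8) - 139 = (0 + 8) - 139 = 8 - 139 = -131)
-237/x - 96/442 = -237/(-131) - 96/442 = -237*(-1/131) - 96*1/442 = 237/131 - 48/221 = 46089/28951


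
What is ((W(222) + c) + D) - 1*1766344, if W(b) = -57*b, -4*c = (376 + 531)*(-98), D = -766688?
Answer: -5046929/2 ≈ -2.5235e+6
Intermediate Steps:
c = 44443/2 (c = -(376 + 531)*(-98)/4 = -907*(-98)/4 = -¼*(-88886) = 44443/2 ≈ 22222.)
((W(222) + c) + D) - 1*1766344 = ((-57*222 + 44443/2) - 766688) - 1*1766344 = ((-12654 + 44443/2) - 766688) - 1766344 = (19135/2 - 766688) - 1766344 = -1514241/2 - 1766344 = -5046929/2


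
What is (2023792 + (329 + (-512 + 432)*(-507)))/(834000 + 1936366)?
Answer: 2064681/2770366 ≈ 0.74527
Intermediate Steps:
(2023792 + (329 + (-512 + 432)*(-507)))/(834000 + 1936366) = (2023792 + (329 - 80*(-507)))/2770366 = (2023792 + (329 + 40560))*(1/2770366) = (2023792 + 40889)*(1/2770366) = 2064681*(1/2770366) = 2064681/2770366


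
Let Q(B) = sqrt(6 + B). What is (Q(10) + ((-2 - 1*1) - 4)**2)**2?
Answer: 2809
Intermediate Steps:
(Q(10) + ((-2 - 1*1) - 4)**2)**2 = (sqrt(6 + 10) + ((-2 - 1*1) - 4)**2)**2 = (sqrt(16) + ((-2 - 1) - 4)**2)**2 = (4 + (-3 - 4)**2)**2 = (4 + (-7)**2)**2 = (4 + 49)**2 = 53**2 = 2809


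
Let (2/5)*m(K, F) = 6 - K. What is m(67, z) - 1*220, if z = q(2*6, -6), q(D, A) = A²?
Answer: -745/2 ≈ -372.50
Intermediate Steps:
z = 36 (z = (-6)² = 36)
m(K, F) = 15 - 5*K/2 (m(K, F) = 5*(6 - K)/2 = 15 - 5*K/2)
m(67, z) - 1*220 = (15 - 5/2*67) - 1*220 = (15 - 335/2) - 220 = -305/2 - 220 = -745/2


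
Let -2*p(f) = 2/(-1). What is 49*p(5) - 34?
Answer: 15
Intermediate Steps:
p(f) = 1 (p(f) = -1/(-1) = -(-1) = -1/2*(-2) = 1)
49*p(5) - 34 = 49*1 - 34 = 49 - 34 = 15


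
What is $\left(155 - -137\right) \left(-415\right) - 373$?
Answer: $-121553$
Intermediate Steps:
$\left(155 - -137\right) \left(-415\right) - 373 = \left(155 + 137\right) \left(-415\right) - 373 = 292 \left(-415\right) - 373 = -121180 - 373 = -121553$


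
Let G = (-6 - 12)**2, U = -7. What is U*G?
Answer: -2268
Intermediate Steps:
G = 324 (G = (-18)**2 = 324)
U*G = -7*324 = -2268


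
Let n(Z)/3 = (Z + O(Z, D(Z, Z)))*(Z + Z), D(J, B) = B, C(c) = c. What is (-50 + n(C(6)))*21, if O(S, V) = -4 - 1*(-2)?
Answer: 1974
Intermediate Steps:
O(S, V) = -2 (O(S, V) = -4 + 2 = -2)
n(Z) = 6*Z*(-2 + Z) (n(Z) = 3*((Z - 2)*(Z + Z)) = 3*((-2 + Z)*(2*Z)) = 3*(2*Z*(-2 + Z)) = 6*Z*(-2 + Z))
(-50 + n(C(6)))*21 = (-50 + 6*6*(-2 + 6))*21 = (-50 + 6*6*4)*21 = (-50 + 144)*21 = 94*21 = 1974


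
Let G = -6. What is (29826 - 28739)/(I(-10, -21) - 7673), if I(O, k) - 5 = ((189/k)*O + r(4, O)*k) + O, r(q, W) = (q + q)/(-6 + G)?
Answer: -1087/7574 ≈ -0.14352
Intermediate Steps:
r(q, W) = -q/6 (r(q, W) = (q + q)/(-6 - 6) = (2*q)/(-12) = (2*q)*(-1/12) = -q/6)
I(O, k) = 5 + O - 2*k/3 + 189*O/k (I(O, k) = 5 + (((189/k)*O + (-⅙*4)*k) + O) = 5 + ((189*O/k - 2*k/3) + O) = 5 + ((-2*k/3 + 189*O/k) + O) = 5 + (O - 2*k/3 + 189*O/k) = 5 + O - 2*k/3 + 189*O/k)
(29826 - 28739)/(I(-10, -21) - 7673) = (29826 - 28739)/((5 - 10 - ⅔*(-21) + 189*(-10)/(-21)) - 7673) = 1087/((5 - 10 + 14 + 189*(-10)*(-1/21)) - 7673) = 1087/((5 - 10 + 14 + 90) - 7673) = 1087/(99 - 7673) = 1087/(-7574) = 1087*(-1/7574) = -1087/7574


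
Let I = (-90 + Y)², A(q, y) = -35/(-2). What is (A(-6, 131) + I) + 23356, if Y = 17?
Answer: 57405/2 ≈ 28703.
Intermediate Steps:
A(q, y) = 35/2 (A(q, y) = -35*(-½) = 35/2)
I = 5329 (I = (-90 + 17)² = (-73)² = 5329)
(A(-6, 131) + I) + 23356 = (35/2 + 5329) + 23356 = 10693/2 + 23356 = 57405/2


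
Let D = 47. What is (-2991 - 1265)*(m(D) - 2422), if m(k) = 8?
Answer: 10273984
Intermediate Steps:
(-2991 - 1265)*(m(D) - 2422) = (-2991 - 1265)*(8 - 2422) = -4256*(-2414) = 10273984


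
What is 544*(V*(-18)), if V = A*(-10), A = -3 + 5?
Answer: 195840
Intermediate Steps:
A = 2
V = -20 (V = 2*(-10) = -20)
544*(V*(-18)) = 544*(-20*(-18)) = 544*360 = 195840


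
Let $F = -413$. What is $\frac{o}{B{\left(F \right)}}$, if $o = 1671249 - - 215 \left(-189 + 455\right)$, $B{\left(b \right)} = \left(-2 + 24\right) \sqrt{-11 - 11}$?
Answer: $- \frac{1728439 i \sqrt{22}}{484} \approx - 16750.0 i$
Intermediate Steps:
$B{\left(b \right)} = 22 i \sqrt{22}$ ($B{\left(b \right)} = 22 \sqrt{-22} = 22 i \sqrt{22}$)
$o = 1728439$ ($o = 1671249 - \left(-215\right) 266 = 1671249 - -57190 = 1671249 + 57190 = 1728439$)
$\frac{o}{B{\left(F \right)}} = \frac{1728439}{22 i \sqrt{22}} = 1728439 \left(- \frac{i \sqrt{22}}{484}\right) = - \frac{1728439 i \sqrt{22}}{484}$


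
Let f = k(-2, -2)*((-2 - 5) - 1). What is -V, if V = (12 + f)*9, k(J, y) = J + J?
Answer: -396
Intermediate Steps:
k(J, y) = 2*J
f = 32 (f = (2*(-2))*((-2 - 5) - 1) = -4*(-7 - 1) = -4*(-8) = 32)
V = 396 (V = (12 + 32)*9 = 44*9 = 396)
-V = -1*396 = -396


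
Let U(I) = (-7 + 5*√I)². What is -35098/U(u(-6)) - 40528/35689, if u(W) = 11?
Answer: -101979116314/455712841 - 614215*√11/12769 ≈ -383.32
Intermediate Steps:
-35098/U(u(-6)) - 40528/35689 = -35098/(-7 + 5*√11)² - 40528/35689 = -40528/35689 - 35098/(-7 + 5*√11)²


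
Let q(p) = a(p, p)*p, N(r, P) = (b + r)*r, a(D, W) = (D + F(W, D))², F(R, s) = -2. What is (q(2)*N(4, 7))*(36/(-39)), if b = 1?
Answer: 0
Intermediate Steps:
a(D, W) = (-2 + D)² (a(D, W) = (D - 2)² = (-2 + D)²)
N(r, P) = r*(1 + r) (N(r, P) = (1 + r)*r = r*(1 + r))
q(p) = p*(-2 + p)² (q(p) = (-2 + p)²*p = p*(-2 + p)²)
(q(2)*N(4, 7))*(36/(-39)) = ((2*(-2 + 2)²)*(4*(1 + 4)))*(36/(-39)) = ((2*0²)*(4*5))*(36*(-1/39)) = ((2*0)*20)*(-12/13) = (0*20)*(-12/13) = 0*(-12/13) = 0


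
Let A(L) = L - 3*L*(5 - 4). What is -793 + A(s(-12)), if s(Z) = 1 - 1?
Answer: -793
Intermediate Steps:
s(Z) = 0
A(L) = -2*L (A(L) = L - 3*L = -2*L)
-793 + A(s(-12)) = -793 - 2*0 = -793 + 0 = -793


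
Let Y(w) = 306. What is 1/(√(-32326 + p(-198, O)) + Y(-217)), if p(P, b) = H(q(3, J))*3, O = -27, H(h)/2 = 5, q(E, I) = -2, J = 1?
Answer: 153/62966 - I*√8074/62966 ≈ 0.0024299 - 0.001427*I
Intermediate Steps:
H(h) = 10 (H(h) = 2*5 = 10)
p(P, b) = 30 (p(P, b) = 10*3 = 30)
1/(√(-32326 + p(-198, O)) + Y(-217)) = 1/(√(-32326 + 30) + 306) = 1/(√(-32296) + 306) = 1/(2*I*√8074 + 306) = 1/(306 + 2*I*√8074)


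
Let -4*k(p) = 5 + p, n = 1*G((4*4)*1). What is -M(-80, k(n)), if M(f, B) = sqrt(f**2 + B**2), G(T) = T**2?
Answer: -13*sqrt(1009)/4 ≈ -103.24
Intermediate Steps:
n = 256 (n = 1*((4*4)*1)**2 = 1*(16*1)**2 = 1*16**2 = 1*256 = 256)
k(p) = -5/4 - p/4 (k(p) = -(5 + p)/4 = -5/4 - p/4)
M(f, B) = sqrt(B**2 + f**2)
-M(-80, k(n)) = -sqrt((-5/4 - 1/4*256)**2 + (-80)**2) = -sqrt((-5/4 - 64)**2 + 6400) = -sqrt((-261/4)**2 + 6400) = -sqrt(68121/16 + 6400) = -sqrt(170521/16) = -13*sqrt(1009)/4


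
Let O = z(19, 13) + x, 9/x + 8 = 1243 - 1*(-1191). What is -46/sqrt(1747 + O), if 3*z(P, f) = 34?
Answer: -2*sqrt(93137854206)/556399 ≈ -1.0970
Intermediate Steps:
z(P, f) = 34/3 (z(P, f) = (1/3)*34 = 34/3)
x = 9/2426 (x = 9/(-8 + (1243 - 1*(-1191))) = 9/(-8 + (1243 + 1191)) = 9/(-8 + 2434) = 9/2426 ≈ 0.0037098)
O = 82511/7278 (O = 34/3 + 9/2426 = 82511/7278 ≈ 11.337)
-46/sqrt(1747 + O) = -46/sqrt(1747 + 82511/7278) = -46*sqrt(93137854206)/12797177 = -2*sqrt(93137854206)/556399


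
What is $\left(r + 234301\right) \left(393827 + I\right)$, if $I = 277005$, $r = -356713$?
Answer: $-82117886784$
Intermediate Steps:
$\left(r + 234301\right) \left(393827 + I\right) = \left(-356713 + 234301\right) \left(393827 + 277005\right) = \left(-122412\right) 670832 = -82117886784$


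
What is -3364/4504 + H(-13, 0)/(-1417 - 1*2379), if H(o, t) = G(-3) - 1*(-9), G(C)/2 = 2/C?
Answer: -4801603/6411444 ≈ -0.74891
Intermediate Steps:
G(C) = 4/C (G(C) = 2*(2/C) = 4/C)
H(o, t) = 23/3 (H(o, t) = 4/(-3) - 1*(-9) = 4*(-⅓) + 9 = -4/3 + 9 = 23/3)
-3364/4504 + H(-13, 0)/(-1417 - 1*2379) = -3364/4504 + 23/(3*(-1417 - 1*2379)) = -3364*1/4504 + 23/(3*(-1417 - 2379)) = -841/1126 + (23/3)/(-3796) = -841/1126 + (23/3)*(-1/3796) = -841/1126 - 23/11388 = -4801603/6411444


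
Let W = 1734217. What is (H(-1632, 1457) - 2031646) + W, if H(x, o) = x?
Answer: -299061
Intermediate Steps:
(H(-1632, 1457) - 2031646) + W = (-1632 - 2031646) + 1734217 = -2033278 + 1734217 = -299061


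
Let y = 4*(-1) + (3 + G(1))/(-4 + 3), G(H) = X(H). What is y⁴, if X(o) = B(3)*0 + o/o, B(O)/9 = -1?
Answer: 4096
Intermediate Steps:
B(O) = -9 (B(O) = 9*(-1) = -9)
X(o) = 1 (X(o) = -9*0 + o/o = 0 + 1 = 1)
G(H) = 1
y = -8 (y = 4*(-1) + (3 + 1)/(-4 + 3) = -4 + 4/(-1) = -4 + 4*(-1) = -4 - 4 = -8)
y⁴ = (-8)⁴ = 4096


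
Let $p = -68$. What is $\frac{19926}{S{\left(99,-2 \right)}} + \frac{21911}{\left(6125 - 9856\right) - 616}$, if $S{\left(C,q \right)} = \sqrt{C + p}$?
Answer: $- \frac{21911}{4347} + \frac{19926 \sqrt{31}}{31} \approx 3573.8$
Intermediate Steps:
$S{\left(C,q \right)} = \sqrt{-68 + C}$ ($S{\left(C,q \right)} = \sqrt{C - 68} = \sqrt{-68 + C}$)
$\frac{19926}{S{\left(99,-2 \right)}} + \frac{21911}{\left(6125 - 9856\right) - 616} = \frac{19926}{\sqrt{-68 + 99}} + \frac{21911}{\left(6125 - 9856\right) - 616} = \frac{19926}{\sqrt{31}} + \frac{21911}{\left(6125 - 9856\right) - 616} = 19926 \frac{\sqrt{31}}{31} + \frac{21911}{-3731 - 616} = \frac{19926 \sqrt{31}}{31} + \frac{21911}{-4347} = \frac{19926 \sqrt{31}}{31} + 21911 \left(- \frac{1}{4347}\right) = \frac{19926 \sqrt{31}}{31} - \frac{21911}{4347} = - \frac{21911}{4347} + \frac{19926 \sqrt{31}}{31}$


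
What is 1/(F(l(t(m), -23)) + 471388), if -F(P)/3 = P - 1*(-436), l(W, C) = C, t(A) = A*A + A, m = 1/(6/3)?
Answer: 1/470149 ≈ 2.1270e-6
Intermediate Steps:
m = ½ (m = 1/(6*(⅓)) = 1/2 = ½ ≈ 0.50000)
t(A) = A + A² (t(A) = A² + A = A + A²)
F(P) = -1308 - 3*P (F(P) = -3*(P - 1*(-436)) = -3*(P + 436) = -3*(436 + P) = -1308 - 3*P)
1/(F(l(t(m), -23)) + 471388) = 1/((-1308 - 3*(-23)) + 471388) = 1/((-1308 + 69) + 471388) = 1/(-1239 + 471388) = 1/470149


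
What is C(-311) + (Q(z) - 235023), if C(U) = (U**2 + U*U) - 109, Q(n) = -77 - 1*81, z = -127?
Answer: -41848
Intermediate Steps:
Q(n) = -158 (Q(n) = -77 - 81 = -158)
C(U) = -109 + 2*U**2 (C(U) = (U**2 + U**2) - 109 = 2*U**2 - 109 = -109 + 2*U**2)
C(-311) + (Q(z) - 235023) = (-109 + 2*(-311)**2) + (-158 - 235023) = (-109 + 2*96721) - 235181 = (-109 + 193442) - 235181 = 193333 - 235181 = -41848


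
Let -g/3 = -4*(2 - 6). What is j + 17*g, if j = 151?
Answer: -665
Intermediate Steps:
g = -48 (g = -(-12)*(2 - 6) = -(-12)*(-4) = -3*16 = -48)
j + 17*g = 151 + 17*(-48) = 151 - 816 = -665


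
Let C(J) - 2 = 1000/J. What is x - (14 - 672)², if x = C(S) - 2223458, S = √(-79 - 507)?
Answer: -2656420 - 500*I*√586/293 ≈ -2.6564e+6 - 41.31*I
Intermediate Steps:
S = I*√586 (S = √(-586) = I*√586 ≈ 24.207*I)
C(J) = 2 + 1000/J
x = -2223456 - 500*I*√586/293 (x = (2 + 1000/((I*√586))) - 2223458 = (2 + 1000*(-I*√586/586)) - 2223458 = (2 - 500*I*√586/293) - 2223458 = -2223456 - 500*I*√586/293 ≈ -2.2235e+6 - 41.31*I)
x - (14 - 672)² = (-2223456 - 500*I*√586/293) - (14 - 672)² = (-2223456 - 500*I*√586/293) - 1*(-658)² = (-2223456 - 500*I*√586/293) - 1*432964 = (-2223456 - 500*I*√586/293) - 432964 = -2656420 - 500*I*√586/293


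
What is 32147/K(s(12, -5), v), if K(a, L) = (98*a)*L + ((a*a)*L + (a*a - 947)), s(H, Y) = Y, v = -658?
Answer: 1891/17944 ≈ 0.10538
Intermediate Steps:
K(a, L) = -947 + a**2 + L*a**2 + 98*L*a (K(a, L) = 98*L*a + (a**2*L + (a**2 - 947)) = 98*L*a + (L*a**2 + (-947 + a**2)) = 98*L*a + (-947 + a**2 + L*a**2) = -947 + a**2 + L*a**2 + 98*L*a)
32147/K(s(12, -5), v) = 32147/(-947 + (-5)**2 - 658*(-5)**2 + 98*(-658)*(-5)) = 32147/(-947 + 25 - 658*25 + 322420) = 32147/(-947 + 25 - 16450 + 322420) = 32147/305048 = 32147*(1/305048) = 1891/17944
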